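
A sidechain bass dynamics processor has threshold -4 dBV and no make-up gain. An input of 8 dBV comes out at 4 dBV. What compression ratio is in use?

Input overshoot = 8 − (-4) = 12 dB; output overshoot = 4 − (-4) = 8 dB.
Ratio = 12 / 8 = 1.5.

1.5:1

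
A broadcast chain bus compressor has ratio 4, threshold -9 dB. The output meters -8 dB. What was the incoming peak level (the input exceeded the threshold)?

-5 dB

That's 1 dB above the -9 dB threshold.
Input overshoot = R × output overshoot = 4 dB → input = -9 + 4 = -5 dB.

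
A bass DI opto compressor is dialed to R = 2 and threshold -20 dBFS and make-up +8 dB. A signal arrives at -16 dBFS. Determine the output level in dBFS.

-10 dBFS

The input is 4 dB above the -20 dBFS threshold.
At 2:1 the overshoot is divided by 2, leaving 2 dB above threshold.
So the level is -20 + 2 = -18 dBFS; make-up adds 8 dB, giving -10 dBFS.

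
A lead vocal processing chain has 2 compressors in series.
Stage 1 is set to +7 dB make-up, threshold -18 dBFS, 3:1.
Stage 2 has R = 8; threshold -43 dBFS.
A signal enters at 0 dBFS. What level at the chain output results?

Stage 1: 18 dB above -18 dBFS, reduced 3:1 to 6 dB above → -12 dBFS; +7 dB make-up → -5 dBFS.
Stage 2: 38 dB above -43 dBFS, reduced 8:1 to 4.75 dB above → -38.25 dBFS.

-38.25 dBFS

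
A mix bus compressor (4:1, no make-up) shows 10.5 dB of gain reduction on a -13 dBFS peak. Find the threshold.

-27 dBFS

Let T be the threshold. Output overshoot = (input overshoot)/R, so -23.5 − T = (-13 − T)/4.
4·(-23.5 − T) = -13 − T → 3·T = -94 − (-13) = -81.
T = -81/3 = -27 dBFS.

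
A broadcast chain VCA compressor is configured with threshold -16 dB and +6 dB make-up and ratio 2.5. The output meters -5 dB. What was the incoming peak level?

-3.5 dB

Before make-up, the level was -5 − 6 = -11 dB.
Post-compression overshoot = -11 − (-16) = 5 dB.
Input overshoot = R × output overshoot = 12.5 dB → input = -16 + 12.5 = -3.5 dB.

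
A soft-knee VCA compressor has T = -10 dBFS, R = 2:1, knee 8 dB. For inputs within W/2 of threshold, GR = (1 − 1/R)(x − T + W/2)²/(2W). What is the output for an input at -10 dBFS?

x − T + W/2 = -10 − (-10) + 4 = 4.
GR = (1 − 1/2) × 4² / 16 = 0.5 × 16 / 16 = 0.5 dB.
Output = -10 − 0.5 = -10.5 dBFS.

-10.5 dBFS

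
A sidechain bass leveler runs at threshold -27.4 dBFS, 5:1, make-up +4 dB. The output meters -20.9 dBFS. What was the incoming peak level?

Stripping the +4 dB make-up gives -24.9 dBFS at the gain stage.
That's 2.5 dB above the -27.4 dBFS threshold.
Undo the ratio: input overshoot = 2.5 × 5 = 12.5 dB, giving input = -14.9 dBFS.

-14.9 dBFS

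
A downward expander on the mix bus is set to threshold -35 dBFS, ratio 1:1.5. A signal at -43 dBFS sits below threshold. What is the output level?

Below threshold, a 1:1.5 expander applies gain = (1.5−1)×(T − x) of attenuation.
(1.5−1) × 8 = 4 dB, so output = -43 − 4 = -47 dBFS.

-47 dBFS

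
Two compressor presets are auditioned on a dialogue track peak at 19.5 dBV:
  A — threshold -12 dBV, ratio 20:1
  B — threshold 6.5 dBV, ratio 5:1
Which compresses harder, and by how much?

A: 31.5 dB over, compressed to 1.575 dB over, so 29.925 dB of GR.
B: 13 dB over, compressed to 2.6 dB over, so 10.4 dB of GR.
A applies 19.525 dB more gain reduction.

A, by 19.525 dB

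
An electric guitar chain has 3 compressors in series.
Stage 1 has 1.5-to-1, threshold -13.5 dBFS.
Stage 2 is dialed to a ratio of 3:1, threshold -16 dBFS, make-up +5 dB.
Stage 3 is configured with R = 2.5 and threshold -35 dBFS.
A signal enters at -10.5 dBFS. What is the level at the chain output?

Stage 1: overshoot 3 dB → 3/1.5 = 2 dB → -11.5 dBFS.
Stage 2: overshoot 4.5 dB → 4.5/3 = 1.5 dB → -14.5 dBFS; +5 dB make-up → -9.5 dBFS.
Stage 3: 25.5 dB above -35 dBFS, reduced 2.5:1 to 10.2 dB above → -24.8 dBFS.

-24.8 dBFS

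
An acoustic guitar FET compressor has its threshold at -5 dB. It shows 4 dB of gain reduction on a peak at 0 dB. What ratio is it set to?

5:1

Input overshoot = 0 − (-5) = 5 dB.
Output overshoot = 5 − 4 = 1 dB.
Ratio = input overshoot / output overshoot = 5 / 1 = 5.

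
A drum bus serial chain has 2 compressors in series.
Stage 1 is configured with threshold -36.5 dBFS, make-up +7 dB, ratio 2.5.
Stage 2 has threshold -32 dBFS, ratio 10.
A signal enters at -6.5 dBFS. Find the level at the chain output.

Stage 1: -6.5 dBFS is 30 dB over -36.5 dBFS; at 2.5:1 that becomes 12 dB over, giving -24.5 dBFS; +7 dB make-up → -17.5 dBFS.
Stage 2: 14.5 dB above -32 dBFS, reduced 10:1 to 1.45 dB above → -30.55 dBFS.

-30.55 dBFS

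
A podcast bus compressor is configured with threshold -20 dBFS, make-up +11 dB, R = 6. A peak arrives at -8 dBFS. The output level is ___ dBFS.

-7 dBFS

Overshoot: -8 − (-20) = 12 dB.
The 12 dB excess becomes 2 dB after 6:1 reduction.
Output = -20 + 2 = -18 dBFS; make-up adds 11 dB, giving -7 dBFS.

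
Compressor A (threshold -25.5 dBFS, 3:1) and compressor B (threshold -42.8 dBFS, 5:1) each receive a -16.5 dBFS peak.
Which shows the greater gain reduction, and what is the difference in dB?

B, by 15.04 dB

A: GR = 9 − 9/3 = 6 dB.
B: GR = 26.3 − 26.3/5 = 21.04 dB.
B applies 15.04 dB more gain reduction.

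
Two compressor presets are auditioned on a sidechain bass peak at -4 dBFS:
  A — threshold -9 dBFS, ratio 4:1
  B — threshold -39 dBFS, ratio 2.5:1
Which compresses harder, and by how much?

B, by 17.25 dB

A: GR = 5 − 5/4 = 3.75 dB.
B: GR = 35 − 35/2.5 = 21 dB.
B reduces 17.25 dB more.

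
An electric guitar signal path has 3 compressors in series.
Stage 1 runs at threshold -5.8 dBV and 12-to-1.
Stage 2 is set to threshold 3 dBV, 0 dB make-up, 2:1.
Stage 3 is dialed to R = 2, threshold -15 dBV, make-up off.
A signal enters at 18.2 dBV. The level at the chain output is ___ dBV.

Stage 1: 24 dB above -5.8 dBV, reduced 12:1 to 2 dB above → -3.8 dBV.
Stage 2: below threshold (-3.8 ≤ 3); passes unchanged; output -3.8 dBV.
Stage 3: overshoot 11.2 dB → 11.2/2 = 5.6 dB → -9.4 dBV.

-9.4 dBV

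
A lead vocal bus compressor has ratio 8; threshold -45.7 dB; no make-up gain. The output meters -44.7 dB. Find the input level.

Post-compression overshoot = -44.7 − (-45.7) = 1 dB.
Undo the ratio: input overshoot = 1 × 8 = 8 dB, giving input = -37.7 dB.

-37.7 dB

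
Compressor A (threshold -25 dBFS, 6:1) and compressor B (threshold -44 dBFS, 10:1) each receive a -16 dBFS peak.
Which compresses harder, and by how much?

B, by 17.7 dB

A: GR = 9 − 9/6 = 7.5 dB.
B: GR = 28 − 28/10 = 25.2 dB.
B applies 17.7 dB more gain reduction.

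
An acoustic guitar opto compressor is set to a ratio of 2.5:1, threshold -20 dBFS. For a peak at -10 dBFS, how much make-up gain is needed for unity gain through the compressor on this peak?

6 dB

Overshoot 10 dB → 10/2.5 = 4 dB after compression, so the compressed level is -20 + 4 = -16 dBFS.
Make-up = target − compressed = -10 − (-16) = 6 dB.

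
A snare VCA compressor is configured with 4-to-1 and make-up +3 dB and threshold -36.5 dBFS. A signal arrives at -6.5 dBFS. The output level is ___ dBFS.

Overshoot: -6.5 − (-36.5) = 30 dB.
4:1 compression reduces that to 30/4 = 7.5 dB over.
Output = -36.5 + 7.5 = -29 dBFS; make-up adds 3 dB, giving -26 dBFS.

-26 dBFS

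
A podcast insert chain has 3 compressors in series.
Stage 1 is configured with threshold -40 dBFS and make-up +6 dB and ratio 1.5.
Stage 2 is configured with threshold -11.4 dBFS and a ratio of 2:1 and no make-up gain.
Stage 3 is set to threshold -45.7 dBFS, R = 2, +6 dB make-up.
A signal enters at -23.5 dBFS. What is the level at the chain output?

Stage 1: overshoot 16.5 dB → 16.5/1.5 = 11 dB → -29 dBFS; +6 dB make-up → -23 dBFS.
Stage 2: -23 dBFS ≤ -11.4 dBFS, so stage 2 doesn't engage; output -23 dBFS.
Stage 3: overshoot 22.7 dB → 22.7/2 = 11.35 dB → -34.35 dBFS; +6 dB make-up → -28.35 dBFS.

-28.35 dBFS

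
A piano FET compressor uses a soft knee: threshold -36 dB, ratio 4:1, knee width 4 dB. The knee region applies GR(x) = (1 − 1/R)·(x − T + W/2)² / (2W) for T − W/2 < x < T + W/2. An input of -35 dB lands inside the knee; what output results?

x − T + W/2 = -35 − (-36) + 2 = 3.
GR = (1 − 1/4) × 3² / 8 = 0.75 × 9 / 8 = 0.84375 dB.
Output = -35 − 0.84375 = -35.84375 dB.

-35.84375 dB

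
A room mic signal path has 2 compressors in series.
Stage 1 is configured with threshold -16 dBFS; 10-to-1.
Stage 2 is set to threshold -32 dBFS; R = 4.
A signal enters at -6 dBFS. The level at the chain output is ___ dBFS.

Stage 1: 10 dB above -16 dBFS, reduced 10:1 to 1 dB above → -15 dBFS.
Stage 2: 17 dB above -32 dBFS, reduced 4:1 to 4.25 dB above → -27.75 dBFS.

-27.75 dBFS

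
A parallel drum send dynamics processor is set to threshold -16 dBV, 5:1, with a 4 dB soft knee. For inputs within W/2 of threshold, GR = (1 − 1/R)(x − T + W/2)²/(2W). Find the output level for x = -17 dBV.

-17.1 dBV

x − T + W/2 = -17 − (-16) + 2 = 1.
GR = (1 − 1/5) × 1² / 8 = 0.8 × 1 / 8 = 0.1 dB.
Output = -17 − 0.1 = -17.1 dBV.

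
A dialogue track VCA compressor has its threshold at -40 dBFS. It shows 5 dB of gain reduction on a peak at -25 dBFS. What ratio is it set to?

Input overshoot = -25 − (-40) = 15 dB.
Output overshoot = 15 − 5 = 10 dB.
Ratio = input overshoot / output overshoot = 15 / 10 = 1.5.

1.5:1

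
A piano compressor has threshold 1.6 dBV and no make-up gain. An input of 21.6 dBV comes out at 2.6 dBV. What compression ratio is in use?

Input overshoot = 21.6 − 1.6 = 20 dB; output overshoot = 2.6 − 1.6 = 1 dB.
Ratio = 20 / 1 = 20.

20:1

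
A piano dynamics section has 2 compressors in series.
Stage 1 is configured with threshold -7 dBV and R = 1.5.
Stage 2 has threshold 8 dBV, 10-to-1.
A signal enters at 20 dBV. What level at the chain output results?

8.3 dBV

Stage 1: 27 dB above -7 dBV, reduced 1.5:1 to 18 dB above → 11 dBV.
Stage 2: 3 dB above 8 dBV, reduced 10:1 to 0.3 dB above → 8.3 dBV.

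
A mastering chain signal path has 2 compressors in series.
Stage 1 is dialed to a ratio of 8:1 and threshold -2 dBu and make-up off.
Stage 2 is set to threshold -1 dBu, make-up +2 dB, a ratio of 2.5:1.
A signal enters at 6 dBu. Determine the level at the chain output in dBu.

Stage 1: 6 dBu is 8 dB over -2 dBu; at 8:1 that becomes 1 dB over, giving -1 dBu.
Stage 2: below threshold (-1 ≤ -1); passes unchanged; make-up brings it to 1 dBu.

1 dBu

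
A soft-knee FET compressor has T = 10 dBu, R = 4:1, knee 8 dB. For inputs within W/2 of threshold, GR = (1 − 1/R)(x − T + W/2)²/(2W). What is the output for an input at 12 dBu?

10.3125 dBu

x − T + W/2 = 12 − 10 + 4 = 6.
GR = (1 − 1/4) × 6² / 16 = 0.75 × 36 / 16 = 1.6875 dB.
Output = 12 − 1.6875 = 10.3125 dBu.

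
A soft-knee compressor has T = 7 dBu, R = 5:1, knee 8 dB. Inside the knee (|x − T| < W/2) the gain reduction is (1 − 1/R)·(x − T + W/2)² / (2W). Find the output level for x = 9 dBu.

x − T + W/2 = 9 − 7 + 4 = 6.
GR = (1 − 1/5) × 6² / 16 = 0.8 × 36 / 16 = 1.8 dB.
Output = 9 − 1.8 = 7.2 dBu.

7.2 dBu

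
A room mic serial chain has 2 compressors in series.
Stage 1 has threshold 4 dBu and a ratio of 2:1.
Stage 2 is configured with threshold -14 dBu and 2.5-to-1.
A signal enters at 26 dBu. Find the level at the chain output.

Stage 1: overshoot 22 dB → 22/2 = 11 dB → 15 dBu.
Stage 2: 15 dBu is 29 dB over -14 dBu; at 2.5:1 that becomes 11.6 dB over, giving -2.4 dBu.

-2.4 dBu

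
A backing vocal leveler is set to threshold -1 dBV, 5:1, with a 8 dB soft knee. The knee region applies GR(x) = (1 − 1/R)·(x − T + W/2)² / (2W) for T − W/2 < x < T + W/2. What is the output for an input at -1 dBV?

-1.8 dBV

x − T + W/2 = -1 − (-1) + 4 = 4.
GR = (1 − 1/5) × 4² / 16 = 0.8 × 16 / 16 = 0.8 dB.
Output = -1 − 0.8 = -1.8 dBV.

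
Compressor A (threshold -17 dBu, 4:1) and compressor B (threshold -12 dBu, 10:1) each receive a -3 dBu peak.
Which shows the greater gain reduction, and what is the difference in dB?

A: overshoot 14 dB → output overshoot 3.5 dB → GR 10.5 dB.
B: overshoot 9 dB → output overshoot 0.9 dB → GR 8.1 dB.
A reduces 2.4 dB more.

A, by 2.4 dB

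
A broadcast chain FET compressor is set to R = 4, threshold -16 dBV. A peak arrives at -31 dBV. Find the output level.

-31 dBV

-31 dBV is 15 dB below the -16 dBV threshold, so no gain reduction is applied.
Output = input = -31 dBV.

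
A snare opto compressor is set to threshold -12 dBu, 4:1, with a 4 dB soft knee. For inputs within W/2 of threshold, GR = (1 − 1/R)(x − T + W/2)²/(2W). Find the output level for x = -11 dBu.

-11.84375 dBu

x − T + W/2 = -11 − (-12) + 2 = 3.
GR = (1 − 1/4) × 3² / 8 = 0.75 × 9 / 8 = 0.84375 dB.
Output = -11 − 0.84375 = -11.84375 dBu.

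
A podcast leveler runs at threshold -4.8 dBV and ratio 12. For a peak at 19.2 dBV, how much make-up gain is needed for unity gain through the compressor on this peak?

22 dB

Overshoot 24 dB → 24/12 = 2 dB after compression, so the compressed level is -4.8 + 2 = -2.8 dBV.
Make-up = target − compressed = 19.2 − (-2.8) = 22 dB.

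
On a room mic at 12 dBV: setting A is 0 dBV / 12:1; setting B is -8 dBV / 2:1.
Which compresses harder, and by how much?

A, by 1 dB

A: 12 dB over, compressed to 1 dB over, so 11 dB of GR.
B: 20 dB over, compressed to 10 dB over, so 10 dB of GR.
Difference: 1 dB in favour of A.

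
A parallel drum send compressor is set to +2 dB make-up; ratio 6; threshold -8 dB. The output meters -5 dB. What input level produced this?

-2 dB

Remove make-up: -5 − 2 = -7 dB.
The compressed level sits -7 − (-8) = 1 dB over threshold.
Before 6:1 compression the overshoot was 1 × 6 = 6 dB, so input = -8 + 6 = -2 dB.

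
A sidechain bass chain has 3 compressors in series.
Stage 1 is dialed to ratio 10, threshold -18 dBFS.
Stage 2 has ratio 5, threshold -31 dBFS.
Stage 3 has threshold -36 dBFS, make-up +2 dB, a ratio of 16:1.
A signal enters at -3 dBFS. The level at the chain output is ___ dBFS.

Stage 1: -3 dBFS is 15 dB over -18 dBFS; at 10:1 that becomes 1.5 dB over, giving -16.5 dBFS.
Stage 2: 14.5 dB above -31 dBFS, reduced 5:1 to 2.9 dB above → -28.1 dBFS.
Stage 3: -28.1 dBFS is 7.9 dB over -36 dBFS; at 16:1 that becomes 0.49375 dB over, giving -35.50625 dBFS; +2 dB make-up → -33.50625 dBFS.

-33.50625 dBFS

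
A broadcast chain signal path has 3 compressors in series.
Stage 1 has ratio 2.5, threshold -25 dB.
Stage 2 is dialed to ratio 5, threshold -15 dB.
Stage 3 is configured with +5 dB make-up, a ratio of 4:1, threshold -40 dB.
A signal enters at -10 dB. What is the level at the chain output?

Stage 1: overshoot 15 dB → 15/2.5 = 6 dB → -19 dB.
Stage 2: -19 dB ≤ -15 dB, so stage 2 doesn't engage; output -19 dB.
Stage 3: -19 dB is 21 dB over -40 dB; at 4:1 that becomes 5.25 dB over, giving -34.75 dB; +5 dB make-up → -29.75 dB.

-29.75 dB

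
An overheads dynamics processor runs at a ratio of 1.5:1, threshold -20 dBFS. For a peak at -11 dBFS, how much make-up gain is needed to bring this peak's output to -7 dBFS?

Without make-up, output = threshold + overshoot/1.5 = -20 + 6 = -14 dBFS.
Gap to target: 7 dB.

7 dB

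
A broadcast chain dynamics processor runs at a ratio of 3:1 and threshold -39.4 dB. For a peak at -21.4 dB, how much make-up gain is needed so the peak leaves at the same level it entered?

Without make-up, output = threshold + overshoot/3 = -39.4 + 6 = -33.4 dB.
Gap to target: 12 dB.

12 dB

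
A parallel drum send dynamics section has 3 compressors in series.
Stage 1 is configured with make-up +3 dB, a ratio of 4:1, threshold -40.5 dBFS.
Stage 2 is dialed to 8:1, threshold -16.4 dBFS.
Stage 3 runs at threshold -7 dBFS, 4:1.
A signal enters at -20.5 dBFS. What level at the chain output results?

Stage 1: 20 dB above -40.5 dBFS, reduced 4:1 to 5 dB above → -35.5 dBFS; +3 dB make-up → -32.5 dBFS.
Stage 2: -32.5 dBFS ≤ -16.4 dBFS, so stage 2 doesn't engage; output -32.5 dBFS.
Stage 3: -32.5 dBFS ≤ -7 dBFS, so stage 3 doesn't engage; output -32.5 dBFS.

-32.5 dBFS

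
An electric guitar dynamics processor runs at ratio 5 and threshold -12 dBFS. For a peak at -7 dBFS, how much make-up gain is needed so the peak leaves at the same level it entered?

4 dB

Without make-up, output = threshold + overshoot/5 = -12 + 1 = -11 dBFS.
Gap to target: 4 dB.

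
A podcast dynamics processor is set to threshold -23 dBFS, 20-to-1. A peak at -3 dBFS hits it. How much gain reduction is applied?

19 dB

-3 dBFS exceeds the threshold by 20 dB.
After 20:1 compression the overshoot becomes 20/20 = 1 dB.
Gain reduction = 20 − 1 = 19 dB.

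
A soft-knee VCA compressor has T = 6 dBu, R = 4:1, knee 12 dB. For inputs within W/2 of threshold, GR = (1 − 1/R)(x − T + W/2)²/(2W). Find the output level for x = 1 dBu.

0.96875 dBu

x − T + W/2 = 1 − 6 + 6 = 1.
GR = (1 − 1/4) × 1² / 24 = 0.75 × 1 / 24 = 0.03125 dB.
Output = 1 − 0.03125 = 0.96875 dBu.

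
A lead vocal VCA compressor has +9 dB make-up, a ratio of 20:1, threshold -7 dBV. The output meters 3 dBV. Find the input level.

Remove make-up: 3 − 9 = -6 dBV.
That's 1 dB above the -7 dBV threshold.
Undo the ratio: input overshoot = 1 × 20 = 20 dB, giving input = 13 dBV.

13 dBV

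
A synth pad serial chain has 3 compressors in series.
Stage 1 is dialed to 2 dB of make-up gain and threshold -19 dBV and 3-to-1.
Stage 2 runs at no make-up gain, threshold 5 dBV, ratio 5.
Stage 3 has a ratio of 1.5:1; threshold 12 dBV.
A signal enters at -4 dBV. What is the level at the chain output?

Stage 1: overshoot 15 dB → 15/3 = 5 dB → -14 dBV; +2 dB make-up → -12 dBV.
Stage 2: -12 dBV ≤ 5 dBV, so stage 2 doesn't engage; output -12 dBV.
Stage 3: -12 dBV is at or below the 12 dBV threshold — no compression; output -12 dBV.

-12 dBV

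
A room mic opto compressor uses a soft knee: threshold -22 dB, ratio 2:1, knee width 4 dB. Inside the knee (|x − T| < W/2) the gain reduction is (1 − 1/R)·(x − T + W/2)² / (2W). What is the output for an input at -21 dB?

-21.5625 dB

x − T + W/2 = -21 − (-22) + 2 = 3.
GR = (1 − 1/2) × 3² / 8 = 0.5 × 9 / 8 = 0.5625 dB.
Output = -21 − 0.5625 = -21.5625 dB.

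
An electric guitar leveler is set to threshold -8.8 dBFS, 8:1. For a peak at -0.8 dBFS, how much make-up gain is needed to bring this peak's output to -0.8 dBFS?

7 dB

Overshoot 8 dB → 8/8 = 1 dB after compression, so the compressed level is -8.8 + 1 = -7.8 dBFS.
Make-up = target − compressed = -0.8 − (-7.8) = 7 dB.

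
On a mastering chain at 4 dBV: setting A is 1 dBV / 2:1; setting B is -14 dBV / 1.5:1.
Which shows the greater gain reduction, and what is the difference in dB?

B, by 4.5 dB

A: GR = 3 − 3/2 = 1.5 dB.
B: GR = 18 − 18/1.5 = 6 dB.
B applies 4.5 dB more gain reduction.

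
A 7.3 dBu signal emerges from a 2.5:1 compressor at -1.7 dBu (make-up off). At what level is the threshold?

-7.7 dBu

Let T be the threshold. Output overshoot = (input overshoot)/R, so -1.7 − T = (7.3 − T)/2.5.
2.5·(-1.7 − T) = 7.3 − T → 1.5·T = -4.25 − 7.3 = -11.55.
T = -11.55/1.5 = -7.7 dBu.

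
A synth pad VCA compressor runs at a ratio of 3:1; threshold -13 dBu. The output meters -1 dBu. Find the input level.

23 dBu

Post-compression overshoot = -1 − (-13) = 12 dB.
Input overshoot = R × output overshoot = 36 dB → input = -13 + 36 = 23 dBu.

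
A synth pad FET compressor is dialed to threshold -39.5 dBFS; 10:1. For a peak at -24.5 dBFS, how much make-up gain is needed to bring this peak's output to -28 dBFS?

The peak compresses to -39.5 + 15/10 = -38 dBFS.
To reach -28 dBFS requires -28 − (-38) = 10 dB of make-up.

10 dB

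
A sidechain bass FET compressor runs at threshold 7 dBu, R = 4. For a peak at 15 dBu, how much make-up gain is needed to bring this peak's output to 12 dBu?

3 dB

Without make-up, output = threshold + overshoot/4 = 7 + 2 = 9 dBu.
Gap to target: 3 dB.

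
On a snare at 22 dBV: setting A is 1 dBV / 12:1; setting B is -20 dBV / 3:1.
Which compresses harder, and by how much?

B, by 8.75 dB

A: overshoot 21 dB → output overshoot 1.75 dB → GR 19.25 dB.
B: overshoot 42 dB → output overshoot 14 dB → GR 28 dB.
B reduces 8.75 dB more.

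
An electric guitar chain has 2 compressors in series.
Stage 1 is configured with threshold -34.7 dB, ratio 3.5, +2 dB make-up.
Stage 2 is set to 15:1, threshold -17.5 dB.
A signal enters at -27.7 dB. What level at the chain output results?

Stage 1: 7 dB above -34.7 dB, reduced 3.5:1 to 2 dB above → -32.7 dB; +2 dB make-up → -30.7 dB.
Stage 2: -30.7 dB ≤ -17.5 dB, so stage 2 doesn't engage; output -30.7 dB.

-30.7 dB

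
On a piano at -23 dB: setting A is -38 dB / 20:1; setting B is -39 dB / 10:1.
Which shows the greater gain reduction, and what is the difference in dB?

B, by 0.15 dB

A: 15 dB over, compressed to 0.75 dB over, so 14.25 dB of GR.
B: 16 dB over, compressed to 1.6 dB over, so 14.4 dB of GR.
B reduces 0.15 dB more.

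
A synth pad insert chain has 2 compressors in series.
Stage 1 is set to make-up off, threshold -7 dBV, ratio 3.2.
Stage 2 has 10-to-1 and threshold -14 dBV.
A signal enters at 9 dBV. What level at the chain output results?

-12.8 dBV

Stage 1: overshoot 16 dB → 16/3.2 = 5 dB → -2 dBV.
Stage 2: -2 dBV is 12 dB over -14 dBV; at 10:1 that becomes 1.2 dB over, giving -12.8 dBV.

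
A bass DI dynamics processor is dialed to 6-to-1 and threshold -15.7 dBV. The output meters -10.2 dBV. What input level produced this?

The compressed level sits -10.2 − (-15.7) = 5.5 dB over threshold.
Input overshoot = R × output overshoot = 33 dB → input = -15.7 + 33 = 17.3 dBV.

17.3 dBV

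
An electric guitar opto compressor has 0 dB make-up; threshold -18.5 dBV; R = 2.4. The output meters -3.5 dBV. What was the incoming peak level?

Post-compression overshoot = -3.5 − (-18.5) = 15 dB.
Input overshoot = R × output overshoot = 36 dB → input = -18.5 + 36 = 17.5 dBV.

17.5 dBV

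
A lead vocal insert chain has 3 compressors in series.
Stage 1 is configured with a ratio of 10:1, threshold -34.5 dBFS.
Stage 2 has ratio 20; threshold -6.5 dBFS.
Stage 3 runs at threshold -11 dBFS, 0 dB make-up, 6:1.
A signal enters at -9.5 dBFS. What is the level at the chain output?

Stage 1: -9.5 dBFS is 25 dB over -34.5 dBFS; at 10:1 that becomes 2.5 dB over, giving -32 dBFS.
Stage 2: -32 dBFS is at or below the -6.5 dBFS threshold — no compression; output -32 dBFS.
Stage 3: -32 dBFS is at or below the -11 dBFS threshold — no compression; output -32 dBFS.

-32 dBFS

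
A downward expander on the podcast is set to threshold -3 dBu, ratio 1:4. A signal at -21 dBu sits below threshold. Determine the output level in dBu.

-75 dBu

Undershoot = (-3) − (-21) = 18 dB.
At 1:4, that expands to 72 dB under threshold.
Output = -3 − 72 = -75 dBu.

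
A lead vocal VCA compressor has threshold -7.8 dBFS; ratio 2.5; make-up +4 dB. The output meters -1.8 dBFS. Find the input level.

Stripping the +4 dB make-up gives -5.8 dBFS at the gain stage.
That's 2 dB above the -7.8 dBFS threshold.
Input overshoot = R × output overshoot = 5 dB → input = -7.8 + 5 = -2.8 dBFS.

-2.8 dBFS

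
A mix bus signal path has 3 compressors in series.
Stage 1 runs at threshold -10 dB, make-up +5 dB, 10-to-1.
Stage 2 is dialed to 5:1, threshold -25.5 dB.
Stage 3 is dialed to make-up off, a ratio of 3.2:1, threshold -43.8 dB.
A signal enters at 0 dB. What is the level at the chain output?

Stage 1: overshoot 10 dB → 10/10 = 1 dB → -9 dB; +5 dB make-up → -4 dB.
Stage 2: -4 dB is 21.5 dB over -25.5 dB; at 5:1 that becomes 4.3 dB over, giving -21.2 dB.
Stage 3: 22.6 dB above -43.8 dB, reduced 3.2:1 to 7.0625 dB above → -36.7375 dB.

-36.7375 dB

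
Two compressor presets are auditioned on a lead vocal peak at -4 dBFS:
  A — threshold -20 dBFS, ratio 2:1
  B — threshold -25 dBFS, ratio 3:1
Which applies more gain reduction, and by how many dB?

A: overshoot 16 dB → output overshoot 8 dB → GR 8 dB.
B: overshoot 21 dB → output overshoot 7 dB → GR 14 dB.
Difference: 6 dB in favour of B.

B, by 6 dB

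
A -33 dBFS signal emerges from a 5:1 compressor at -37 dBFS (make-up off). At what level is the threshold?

-38 dBFS

Gain reduction = -33 − (-37) = 4 dB; output overshoot = GR / (R − 1) = 4 / 4 = 1 dB.
Threshold = output − output overshoot = -37 − 1 = -38 dBFS.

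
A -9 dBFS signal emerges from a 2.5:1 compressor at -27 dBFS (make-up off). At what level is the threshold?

Gain reduction = -9 − (-27) = 18 dB; output overshoot = GR / (R − 1) = 18 / 1.5 = 12 dB.
Threshold = output − output overshoot = -27 − 12 = -39 dBFS.

-39 dBFS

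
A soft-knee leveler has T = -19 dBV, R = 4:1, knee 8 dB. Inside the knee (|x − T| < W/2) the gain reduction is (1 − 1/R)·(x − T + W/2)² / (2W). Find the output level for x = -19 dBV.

-19.75 dBV

x − T + W/2 = -19 − (-19) + 4 = 4.
GR = (1 − 1/4) × 4² / 16 = 0.75 × 16 / 16 = 0.75 dB.
Output = -19 − 0.75 = -19.75 dBV.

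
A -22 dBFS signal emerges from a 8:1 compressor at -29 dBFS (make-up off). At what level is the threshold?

Input is 8 dB above T (since output overshoot × R = input overshoot: (-29 − T)·8 = -22 − T gives T = -30 dBFS).
Check: -30 + (-22 − (-30))/8 = -30 + 1 = -29 dBFS. ✓

-30 dBFS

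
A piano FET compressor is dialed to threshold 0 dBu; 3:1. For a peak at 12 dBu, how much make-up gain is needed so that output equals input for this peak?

Overshoot 12 dB → 12/3 = 4 dB after compression, so the compressed level is 0 + 4 = 4 dBu.
Make-up = target − compressed = 12 − 4 = 8 dB.

8 dB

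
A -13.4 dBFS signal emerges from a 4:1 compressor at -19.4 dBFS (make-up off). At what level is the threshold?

Let T be the threshold. Output overshoot = (input overshoot)/R, so -19.4 − T = (-13.4 − T)/4.
4·(-19.4 − T) = -13.4 − T → 3·T = -77.6 − (-13.4) = -64.2.
T = -64.2/3 = -21.4 dBFS.

-21.4 dBFS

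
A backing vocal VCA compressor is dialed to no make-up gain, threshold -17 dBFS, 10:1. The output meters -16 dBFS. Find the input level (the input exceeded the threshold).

The compressed level sits -16 − (-17) = 1 dB over threshold.
Input overshoot = R × output overshoot = 10 dB → input = -17 + 10 = -7 dBFS.

-7 dBFS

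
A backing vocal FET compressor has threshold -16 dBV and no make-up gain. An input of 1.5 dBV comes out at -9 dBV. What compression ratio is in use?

2.5:1

Input overshoot = 1.5 − (-16) = 17.5 dB; output overshoot = -9 − (-16) = 7 dB.
Ratio = 17.5 / 7 = 2.5.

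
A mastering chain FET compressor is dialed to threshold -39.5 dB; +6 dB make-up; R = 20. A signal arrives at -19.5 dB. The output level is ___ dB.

Overshoot: -19.5 − (-39.5) = 20 dB.
The 20 dB excess becomes 1 dB after 20:1 reduction.
That puts the output at -38.5 dB; make-up adds 6 dB, giving -32.5 dB.

-32.5 dB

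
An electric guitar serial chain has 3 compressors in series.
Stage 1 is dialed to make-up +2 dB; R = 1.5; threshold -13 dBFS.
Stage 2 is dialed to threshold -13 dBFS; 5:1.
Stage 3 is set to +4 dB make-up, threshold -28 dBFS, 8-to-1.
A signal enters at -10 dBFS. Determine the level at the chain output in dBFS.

-22.025 dBFS

Stage 1: overshoot 3 dB → 3/1.5 = 2 dB → -11 dBFS; +2 dB make-up → -9 dBFS.
Stage 2: -9 dBFS is 4 dB over -13 dBFS; at 5:1 that becomes 0.8 dB over, giving -12.2 dBFS.
Stage 3: -12.2 dBFS is 15.8 dB over -28 dBFS; at 8:1 that becomes 1.975 dB over, giving -26.025 dBFS; +4 dB make-up → -22.025 dBFS.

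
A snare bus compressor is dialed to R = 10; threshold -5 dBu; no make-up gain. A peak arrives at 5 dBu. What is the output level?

-4 dBu

The input is 10 dB above the -5 dBu threshold.
10:1 compression reduces that to 10/10 = 1 dB over.
Output = -5 + 1 = -4 dBu.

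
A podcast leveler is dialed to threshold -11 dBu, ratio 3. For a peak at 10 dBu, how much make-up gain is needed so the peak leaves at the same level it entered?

Overshoot 21 dB → 21/3 = 7 dB after compression, so the compressed level is -11 + 7 = -4 dBu.
Make-up = target − compressed = 10 − (-4) = 14 dB.

14 dB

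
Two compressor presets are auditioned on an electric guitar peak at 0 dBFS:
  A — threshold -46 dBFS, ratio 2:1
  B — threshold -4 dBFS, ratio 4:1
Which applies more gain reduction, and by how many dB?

A, by 20 dB

A: GR = 46 − 46/2 = 23 dB.
B: GR = 4 − 4/4 = 3 dB.
Difference: 20 dB in favour of A.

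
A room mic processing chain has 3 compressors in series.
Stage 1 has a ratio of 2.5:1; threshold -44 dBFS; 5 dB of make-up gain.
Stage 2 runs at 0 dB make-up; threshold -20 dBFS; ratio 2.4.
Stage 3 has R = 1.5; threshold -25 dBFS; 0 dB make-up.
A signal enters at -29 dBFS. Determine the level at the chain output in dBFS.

-33 dBFS

Stage 1: 15 dB above -44 dBFS, reduced 2.5:1 to 6 dB above → -38 dBFS; +5 dB make-up → -33 dBFS.
Stage 2: below threshold (-33 ≤ -20); passes unchanged; output -33 dBFS.
Stage 3: below threshold (-33 ≤ -25); passes unchanged; output -33 dBFS.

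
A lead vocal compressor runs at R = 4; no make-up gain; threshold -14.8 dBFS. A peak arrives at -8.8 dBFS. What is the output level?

The input is 6 dB above the -14.8 dBFS threshold.
At 4:1 the overshoot is divided by 4, leaving 1.5 dB above threshold.
That puts the output at -13.3 dBFS.

-13.3 dBFS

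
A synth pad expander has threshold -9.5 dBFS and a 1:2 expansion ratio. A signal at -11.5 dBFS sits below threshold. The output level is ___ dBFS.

-13.5 dBFS

Undershoot = (-9.5) − (-11.5) = 2 dB.
At 1:2, that expands to 4 dB under threshold.
Output = -9.5 − 4 = -13.5 dBFS.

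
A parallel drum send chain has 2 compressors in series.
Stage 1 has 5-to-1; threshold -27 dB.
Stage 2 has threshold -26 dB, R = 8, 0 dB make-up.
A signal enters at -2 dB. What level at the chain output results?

Stage 1: overshoot 25 dB → 25/5 = 5 dB → -22 dB.
Stage 2: overshoot 4 dB → 4/8 = 0.5 dB → -25.5 dB.

-25.5 dB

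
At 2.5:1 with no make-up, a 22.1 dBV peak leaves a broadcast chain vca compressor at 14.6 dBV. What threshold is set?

9.6 dBV

Gain reduction = 22.1 − 14.6 = 7.5 dB; output overshoot = GR / (R − 1) = 7.5 / 1.5 = 5 dB.
Threshold = output − output overshoot = 14.6 − 5 = 9.6 dBV.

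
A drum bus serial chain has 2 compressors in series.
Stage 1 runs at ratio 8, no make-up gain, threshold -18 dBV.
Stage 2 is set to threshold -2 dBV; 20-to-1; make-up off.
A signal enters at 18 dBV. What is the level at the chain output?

-13.5 dBV

Stage 1: 18 dBV is 36 dB over -18 dBV; at 8:1 that becomes 4.5 dB over, giving -13.5 dBV.
Stage 2: below threshold (-13.5 ≤ -2); passes unchanged; output -13.5 dBV.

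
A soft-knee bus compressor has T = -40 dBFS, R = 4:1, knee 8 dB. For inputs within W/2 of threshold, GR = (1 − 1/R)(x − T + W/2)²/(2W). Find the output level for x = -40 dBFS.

x − T + W/2 = -40 − (-40) + 4 = 4.
GR = (1 − 1/4) × 4² / 16 = 0.75 × 16 / 16 = 0.75 dB.
Output = -40 − 0.75 = -40.75 dBFS.

-40.75 dBFS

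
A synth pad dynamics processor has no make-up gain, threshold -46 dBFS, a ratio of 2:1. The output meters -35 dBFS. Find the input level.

-24 dBFS

That's 11 dB above the -46 dBFS threshold.
Input overshoot = R × output overshoot = 22 dB → input = -46 + 22 = -24 dBFS.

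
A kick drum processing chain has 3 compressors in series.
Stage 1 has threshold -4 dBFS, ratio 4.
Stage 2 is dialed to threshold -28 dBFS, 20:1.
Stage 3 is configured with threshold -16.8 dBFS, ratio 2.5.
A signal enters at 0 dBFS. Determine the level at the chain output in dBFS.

Stage 1: 0 dBFS is 4 dB over -4 dBFS; at 4:1 that becomes 1 dB over, giving -3 dBFS.
Stage 2: 25 dB above -28 dBFS, reduced 20:1 to 1.25 dB above → -26.75 dBFS.
Stage 3: -26.75 dBFS ≤ -16.8 dBFS, so stage 3 doesn't engage; output -26.75 dBFS.

-26.75 dBFS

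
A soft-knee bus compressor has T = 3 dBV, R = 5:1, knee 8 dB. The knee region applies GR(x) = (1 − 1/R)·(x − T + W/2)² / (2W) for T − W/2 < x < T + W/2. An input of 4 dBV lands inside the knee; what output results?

2.75 dBV

x − T + W/2 = 4 − 3 + 4 = 5.
GR = (1 − 1/5) × 5² / 16 = 0.8 × 25 / 16 = 1.25 dB.
Output = 4 − 1.25 = 2.75 dBV.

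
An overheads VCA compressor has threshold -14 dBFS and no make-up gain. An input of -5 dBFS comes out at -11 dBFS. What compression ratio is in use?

3:1

Input overshoot = -5 − (-14) = 9 dB; output overshoot = -11 − (-14) = 3 dB.
Ratio = 9 / 3 = 3.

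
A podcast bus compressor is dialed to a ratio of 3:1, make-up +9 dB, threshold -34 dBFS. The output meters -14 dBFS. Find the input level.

Remove make-up: -14 − 9 = -23 dBFS.
The compressed level sits -23 − (-34) = 11 dB over threshold.
Before 3:1 compression the overshoot was 11 × 3 = 33 dB, so input = -34 + 33 = -1 dBFS.

-1 dBFS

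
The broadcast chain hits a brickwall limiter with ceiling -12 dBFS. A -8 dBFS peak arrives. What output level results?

-12 dBFS

At ∞:1, everything above -12 dBFS is held at the ceiling.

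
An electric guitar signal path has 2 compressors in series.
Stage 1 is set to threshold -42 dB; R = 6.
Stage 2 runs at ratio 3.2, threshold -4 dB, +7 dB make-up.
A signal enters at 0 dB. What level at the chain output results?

Stage 1: 42 dB above -42 dB, reduced 6:1 to 7 dB above → -35 dB.
Stage 2: -35 dB is at or below the -4 dB threshold — no compression; make-up brings it to -28 dB.

-28 dB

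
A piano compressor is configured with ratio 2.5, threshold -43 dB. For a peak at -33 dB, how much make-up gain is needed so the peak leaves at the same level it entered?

6 dB

The peak compresses to -43 + 10/2.5 = -39 dB.
To reach -33 dB requires -33 − (-39) = 6 dB of make-up.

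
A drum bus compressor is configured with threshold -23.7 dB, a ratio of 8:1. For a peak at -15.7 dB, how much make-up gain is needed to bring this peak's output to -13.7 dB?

9 dB

Overshoot 8 dB → 8/8 = 1 dB after compression, so the compressed level is -23.7 + 1 = -22.7 dB.
Make-up = target − compressed = -13.7 − (-22.7) = 9 dB.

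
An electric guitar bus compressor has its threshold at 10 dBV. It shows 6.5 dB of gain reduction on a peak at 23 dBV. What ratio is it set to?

Input overshoot = 23 − 10 = 13 dB.
Output overshoot = 13 − 6.5 = 6.5 dB.
Ratio = input overshoot / output overshoot = 13 / 6.5 = 2.

2:1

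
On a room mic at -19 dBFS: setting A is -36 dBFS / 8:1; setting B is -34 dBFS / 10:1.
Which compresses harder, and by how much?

A, by 1.375 dB

A: overshoot 17 dB → output overshoot 2.125 dB → GR 14.875 dB.
B: overshoot 15 dB → output overshoot 1.5 dB → GR 13.5 dB.
A applies 1.375 dB more gain reduction.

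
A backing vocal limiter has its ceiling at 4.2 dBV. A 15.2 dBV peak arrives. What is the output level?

4.2 dBV

At ∞:1, everything above 4.2 dBV is held at the ceiling.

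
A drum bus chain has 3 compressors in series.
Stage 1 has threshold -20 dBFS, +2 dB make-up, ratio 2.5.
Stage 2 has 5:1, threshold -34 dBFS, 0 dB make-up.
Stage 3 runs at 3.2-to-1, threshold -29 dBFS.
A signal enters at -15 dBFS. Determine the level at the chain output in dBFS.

-30.4 dBFS

Stage 1: -15 dBFS is 5 dB over -20 dBFS; at 2.5:1 that becomes 2 dB over, giving -18 dBFS; +2 dB make-up → -16 dBFS.
Stage 2: overshoot 18 dB → 18/5 = 3.6 dB → -30.4 dBFS.
Stage 3: -30.4 dBFS ≤ -29 dBFS, so stage 3 doesn't engage; output -30.4 dBFS.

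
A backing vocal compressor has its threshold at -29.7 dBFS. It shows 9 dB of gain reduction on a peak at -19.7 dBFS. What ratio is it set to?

Input overshoot = -19.7 − (-29.7) = 10 dB.
Output overshoot = 10 − 9 = 1 dB.
Ratio = input overshoot / output overshoot = 10 / 1 = 10.

10:1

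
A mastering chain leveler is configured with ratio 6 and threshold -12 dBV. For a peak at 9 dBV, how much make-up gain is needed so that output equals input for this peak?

17.5 dB

Without make-up, output = threshold + overshoot/6 = -12 + 3.5 = -8.5 dBV.
Gap to target: 17.5 dB.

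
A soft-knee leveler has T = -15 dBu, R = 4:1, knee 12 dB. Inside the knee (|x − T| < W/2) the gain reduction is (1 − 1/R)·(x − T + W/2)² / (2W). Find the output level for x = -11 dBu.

x − T + W/2 = -11 − (-15) + 6 = 10.
GR = (1 − 1/4) × 10² / 24 = 0.75 × 100 / 24 = 3.125 dB.
Output = -11 − 3.125 = -14.125 dBu.

-14.125 dBu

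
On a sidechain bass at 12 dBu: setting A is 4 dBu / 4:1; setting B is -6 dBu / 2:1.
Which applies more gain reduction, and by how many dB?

A: 8 dB over, compressed to 2 dB over, so 6 dB of GR.
B: 18 dB over, compressed to 9 dB over, so 9 dB of GR.
B applies 3 dB more gain reduction.

B, by 3 dB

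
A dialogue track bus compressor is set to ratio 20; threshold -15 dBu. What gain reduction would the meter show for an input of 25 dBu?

The signal is 40 dB above threshold.
At 20:1, output sits 40/20 = 2 dB above threshold.
So the signal is attenuated by 40 − 2 = 38 dB.

38 dB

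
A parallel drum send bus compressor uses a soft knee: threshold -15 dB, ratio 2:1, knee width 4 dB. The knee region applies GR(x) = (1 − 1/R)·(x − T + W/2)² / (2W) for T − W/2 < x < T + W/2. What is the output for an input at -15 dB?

x − T + W/2 = -15 − (-15) + 2 = 2.
GR = (1 − 1/2) × 2² / 8 = 0.5 × 4 / 8 = 0.25 dB.
Output = -15 − 0.25 = -15.25 dB.

-15.25 dB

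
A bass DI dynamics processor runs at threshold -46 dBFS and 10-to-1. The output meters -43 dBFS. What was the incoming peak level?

-16 dBFS

That's 3 dB above the -46 dBFS threshold.
Before 10:1 compression the overshoot was 3 × 10 = 30 dB, so input = -46 + 30 = -16 dBFS.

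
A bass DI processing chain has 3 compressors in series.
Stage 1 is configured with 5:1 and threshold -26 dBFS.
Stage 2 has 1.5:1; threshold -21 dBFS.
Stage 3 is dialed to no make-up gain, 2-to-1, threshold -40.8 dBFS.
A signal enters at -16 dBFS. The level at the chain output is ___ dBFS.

-32.4 dBFS

Stage 1: overshoot 10 dB → 10/5 = 2 dB → -24 dBFS.
Stage 2: -24 dBFS ≤ -21 dBFS, so stage 2 doesn't engage; output -24 dBFS.
Stage 3: -24 dBFS is 16.8 dB over -40.8 dBFS; at 2:1 that becomes 8.4 dB over, giving -32.4 dBFS.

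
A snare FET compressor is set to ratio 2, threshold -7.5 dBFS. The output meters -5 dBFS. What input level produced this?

-2.5 dBFS

Post-compression overshoot = -5 − (-7.5) = 2.5 dB.
Input overshoot = R × output overshoot = 5 dB → input = -7.5 + 5 = -2.5 dBFS.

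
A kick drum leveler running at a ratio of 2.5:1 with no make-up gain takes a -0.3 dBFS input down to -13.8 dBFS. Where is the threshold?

-22.8 dBFS

Let T be the threshold. Output overshoot = (input overshoot)/R, so -13.8 − T = (-0.3 − T)/2.5.
2.5·(-13.8 − T) = -0.3 − T → 1.5·T = -34.5 − (-0.3) = -34.2.
T = -34.2/1.5 = -22.8 dBFS.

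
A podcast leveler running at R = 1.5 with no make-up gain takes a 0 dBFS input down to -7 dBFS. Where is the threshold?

-21 dBFS

Let T be the threshold. Output overshoot = (input overshoot)/R, so -7 − T = (0 − T)/1.5.
1.5·(-7 − T) = 0 − T → 0.5·T = -10.5 − 0 = -10.5.
T = -10.5/0.5 = -21 dBFS.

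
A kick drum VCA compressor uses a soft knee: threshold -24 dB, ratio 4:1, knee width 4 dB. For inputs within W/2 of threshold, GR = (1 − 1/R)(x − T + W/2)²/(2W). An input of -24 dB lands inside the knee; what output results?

x − T + W/2 = -24 − (-24) + 2 = 2.
GR = (1 − 1/4) × 2² / 8 = 0.75 × 4 / 8 = 0.375 dB.
Output = -24 − 0.375 = -24.375 dB.

-24.375 dB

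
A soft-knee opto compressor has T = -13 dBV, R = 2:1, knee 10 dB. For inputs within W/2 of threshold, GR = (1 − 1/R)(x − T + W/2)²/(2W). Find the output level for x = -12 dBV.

-12.9 dBV

x − T + W/2 = -12 − (-13) + 5 = 6.
GR = (1 − 1/2) × 6² / 20 = 0.5 × 36 / 20 = 0.9 dB.
Output = -12 − 0.9 = -12.9 dBV.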